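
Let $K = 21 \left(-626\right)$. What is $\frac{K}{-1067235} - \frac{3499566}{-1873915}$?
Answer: $\frac{50126584088}{26665435667} \approx 1.8798$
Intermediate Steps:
$K = -13146$
$\frac{K}{-1067235} - \frac{3499566}{-1873915} = - \frac{13146}{-1067235} - \frac{3499566}{-1873915} = \left(-13146\right) \left(- \frac{1}{1067235}\right) - - \frac{3499566}{1873915} = \frac{4382}{355745} + \frac{3499566}{1873915} = \frac{50126584088}{26665435667}$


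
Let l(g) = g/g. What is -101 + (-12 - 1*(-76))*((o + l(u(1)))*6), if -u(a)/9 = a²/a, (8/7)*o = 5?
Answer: 1963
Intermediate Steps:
o = 35/8 (o = (7/8)*5 = 35/8 ≈ 4.3750)
u(a) = -9*a (u(a) = -9*a²/a = -9*a)
l(g) = 1
-101 + (-12 - 1*(-76))*((o + l(u(1)))*6) = -101 + (-12 - 1*(-76))*((35/8 + 1)*6) = -101 + (-12 + 76)*((43/8)*6) = -101 + 64*(129/4) = -101 + 2064 = 1963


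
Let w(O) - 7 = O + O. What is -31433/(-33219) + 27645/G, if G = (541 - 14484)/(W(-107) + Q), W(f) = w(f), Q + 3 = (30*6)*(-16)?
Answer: 2838106568269/463172517 ≈ 6127.5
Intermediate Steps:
w(O) = 7 + 2*O (w(O) = 7 + (O + O) = 7 + 2*O)
Q = -2883 (Q = -3 + (30*6)*(-16) = -3 + 180*(-16) = -3 - 2880 = -2883)
W(f) = 7 + 2*f
G = 13943/3090 (G = (541 - 14484)/((7 + 2*(-107)) - 2883) = -13943/((7 - 214) - 2883) = -13943/(-207 - 2883) = -13943/(-3090) = -13943*(-1/3090) = 13943/3090 ≈ 4.5123)
-31433/(-33219) + 27645/G = -31433/(-33219) + 27645/(13943/3090) = -31433*(-1/33219) + 27645*(3090/13943) = 31433/33219 + 85423050/13943 = 2838106568269/463172517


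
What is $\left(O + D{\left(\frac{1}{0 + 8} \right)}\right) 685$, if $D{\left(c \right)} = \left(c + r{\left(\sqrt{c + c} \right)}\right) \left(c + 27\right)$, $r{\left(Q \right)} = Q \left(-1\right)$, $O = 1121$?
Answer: $\frac{48698705}{64} \approx 7.6092 \cdot 10^{5}$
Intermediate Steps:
$r{\left(Q \right)} = - Q$
$D{\left(c \right)} = \left(27 + c\right) \left(c - \sqrt{2} \sqrt{c}\right)$ ($D{\left(c \right)} = \left(c - \sqrt{c + c}\right) \left(c + 27\right) = \left(c - \sqrt{2 c}\right) \left(27 + c\right) = \left(c - \sqrt{2} \sqrt{c}\right) \left(27 + c\right) = \left(27 + c\right) \left(c - \sqrt{2} \sqrt{c}\right)$)
$\left(O + D{\left(\frac{1}{0 + 8} \right)}\right) 685 = \left(1121 - \left(- \frac{1}{\left(0 + 8\right)^{2}} - \frac{27}{0 + 8} + \sqrt{2} \left(\frac{1}{0 + 8}\right)^{\frac{3}{2}} + 27 \sqrt{2} \sqrt{\frac{1}{0 + 8}}\right)\right) 685 = \left(1121 + \left(\left(\frac{1}{8}\right)^{2} + \frac{27}{8} - \sqrt{2} \left(\frac{1}{8}\right)^{\frac{3}{2}} - 27 \sqrt{2} \sqrt{\frac{1}{8}}\right)\right) 685 = \left(1121 + \left(\left(\frac{1}{8}\right)^{2} + 27 \cdot \frac{1}{8} - \frac{\sqrt{2}}{16 \sqrt{2}} - \frac{27 \sqrt{2}}{2 \sqrt{2}}\right)\right) 685 = \left(1121 + \left(\frac{1}{64} + \frac{27}{8} - \sqrt{2} \frac{\sqrt{2}}{32} - 27 \sqrt{2} \frac{\sqrt{2}}{4}\right)\right) 685 = \left(1121 + \left(\frac{1}{64} + \frac{27}{8} - \frac{1}{16} - \frac{27}{2}\right)\right) 685 = \left(1121 - \frac{651}{64}\right) 685 = \frac{71093}{64} \cdot 685 = \frac{48698705}{64}$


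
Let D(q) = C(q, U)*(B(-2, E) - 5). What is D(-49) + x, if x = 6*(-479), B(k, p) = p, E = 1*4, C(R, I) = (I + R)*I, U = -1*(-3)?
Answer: -2736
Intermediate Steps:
U = 3
C(R, I) = I*(I + R)
E = 4
x = -2874
D(q) = -9 - 3*q (D(q) = (3*(3 + q))*(4 - 5) = (9 + 3*q)*(-1) = -9 - 3*q)
D(-49) + x = (-9 - 3*(-49)) - 2874 = (-9 + 147) - 2874 = 138 - 2874 = -2736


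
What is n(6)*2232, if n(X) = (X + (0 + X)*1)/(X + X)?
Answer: 2232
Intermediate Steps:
n(X) = 1 (n(X) = (X + X*1)/((2*X)) = (X + X)*(1/(2*X)) = (2*X)*(1/(2*X)) = 1)
n(6)*2232 = 1*2232 = 2232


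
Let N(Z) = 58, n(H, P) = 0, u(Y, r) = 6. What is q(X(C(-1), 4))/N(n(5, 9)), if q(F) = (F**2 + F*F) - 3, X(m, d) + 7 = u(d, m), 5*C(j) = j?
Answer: -1/58 ≈ -0.017241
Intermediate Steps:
C(j) = j/5
X(m, d) = -1 (X(m, d) = -7 + 6 = -1)
q(F) = -3 + 2*F**2 (q(F) = (F**2 + F**2) - 3 = 2*F**2 - 3 = -3 + 2*F**2)
q(X(C(-1), 4))/N(n(5, 9)) = (-3 + 2*(-1)**2)/58 = (-3 + 2*1)*(1/58) = (-3 + 2)*(1/58) = -1*1/58 = -1/58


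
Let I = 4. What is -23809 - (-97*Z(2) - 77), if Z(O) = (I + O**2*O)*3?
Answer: -20240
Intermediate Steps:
Z(O) = 12 + 3*O**3 (Z(O) = (4 + O**2*O)*3 = (4 + O**3)*3 = 12 + 3*O**3)
-23809 - (-97*Z(2) - 77) = -23809 - (-97*(12 + 3*2**3) - 77) = -23809 - (-97*(12 + 3*8) - 77) = -23809 - (-97*(12 + 24) - 77) = -23809 - (-97*36 - 77) = -23809 - (-3492 - 77) = -23809 - 1*(-3569) = -23809 + 3569 = -20240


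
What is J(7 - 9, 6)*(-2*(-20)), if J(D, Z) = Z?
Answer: 240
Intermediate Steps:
J(7 - 9, 6)*(-2*(-20)) = 6*(-2*(-20)) = 6*40 = 240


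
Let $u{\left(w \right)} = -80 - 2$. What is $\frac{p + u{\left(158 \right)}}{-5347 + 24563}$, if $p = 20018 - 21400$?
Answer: $- \frac{183}{2402} \approx -0.076187$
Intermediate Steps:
$u{\left(w \right)} = -82$
$p = -1382$
$\frac{p + u{\left(158 \right)}}{-5347 + 24563} = \frac{-1382 - 82}{-5347 + 24563} = - \frac{1464}{19216} = \left(-1464\right) \frac{1}{19216} = - \frac{183}{2402}$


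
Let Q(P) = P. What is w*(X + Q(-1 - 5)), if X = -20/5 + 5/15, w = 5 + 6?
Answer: -319/3 ≈ -106.33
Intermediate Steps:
w = 11
X = -11/3 (X = -20*1/5 + 5*(1/15) = -4 + 1/3 = -11/3 ≈ -3.6667)
w*(X + Q(-1 - 5)) = 11*(-11/3 + (-1 - 5)) = 11*(-11/3 - 6) = 11*(-29/3) = -319/3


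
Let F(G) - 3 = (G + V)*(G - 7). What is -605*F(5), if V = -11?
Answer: -9075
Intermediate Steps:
F(G) = 3 + (-11 + G)*(-7 + G) (F(G) = 3 + (G - 11)*(G - 7) = 3 + (-11 + G)*(-7 + G))
-605*F(5) = -605*(80 + 5² - 18*5) = -605*(80 + 25 - 90) = -605*15 = -9075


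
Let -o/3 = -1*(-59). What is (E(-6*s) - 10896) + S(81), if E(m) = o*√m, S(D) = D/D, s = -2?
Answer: -10895 - 354*√3 ≈ -11508.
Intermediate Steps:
S(D) = 1
o = -177 (o = -(-3)*(-59) = -3*59 = -177)
E(m) = -177*√m
(E(-6*s) - 10896) + S(81) = (-177*2*√3 - 10896) + 1 = (-354*√3 - 10896) + 1 = (-10896 - 354*√3) + 1 = -10895 - 354*√3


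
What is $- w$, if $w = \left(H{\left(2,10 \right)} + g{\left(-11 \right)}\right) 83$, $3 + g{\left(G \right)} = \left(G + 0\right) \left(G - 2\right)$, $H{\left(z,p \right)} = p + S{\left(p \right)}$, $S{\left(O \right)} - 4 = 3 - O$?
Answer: $-12201$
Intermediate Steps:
$S{\left(O \right)} = 7 - O$ ($S{\left(O \right)} = 4 - \left(-3 + O\right) = 7 - O$)
$H{\left(z,p \right)} = 7$ ($H{\left(z,p \right)} = p - \left(-7 + p\right) = 7$)
$g{\left(G \right)} = -3 + G \left(-2 + G\right)$ ($g{\left(G \right)} = -3 + \left(G + 0\right) \left(G - 2\right) = -3 + G \left(-2 + G\right)$)
$w = 12201$ ($w = \left(7 - \left(-19 - 121\right)\right) 83 = \left(7 + \left(-3 + 121 + 22\right)\right) 83 = \left(7 + 140\right) 83 = 147 \cdot 83 = 12201$)
$- w = \left(-1\right) 12201 = -12201$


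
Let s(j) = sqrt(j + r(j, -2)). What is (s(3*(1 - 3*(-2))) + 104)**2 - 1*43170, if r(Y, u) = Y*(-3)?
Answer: -32396 + 208*I*sqrt(42) ≈ -32396.0 + 1348.0*I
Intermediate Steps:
r(Y, u) = -3*Y
s(j) = sqrt(2)*sqrt(-j) (s(j) = sqrt(j - 3*j) = sqrt(-2*j) = sqrt(2)*sqrt(-j))
(s(3*(1 - 3*(-2))) + 104)**2 - 1*43170 = (sqrt(2)*sqrt(-3*(1 - 3*(-2))) + 104)**2 - 1*43170 = (sqrt(2)*sqrt(-3*(1 + 6)) + 104)**2 - 43170 = (sqrt(2)*sqrt(-3*7) + 104)**2 - 43170 = (sqrt(2)*sqrt(-1*21) + 104)**2 - 43170 = (sqrt(2)*sqrt(-21) + 104)**2 - 43170 = (sqrt(2)*(I*sqrt(21)) + 104)**2 - 43170 = (I*sqrt(42) + 104)**2 - 43170 = (104 + I*sqrt(42))**2 - 43170 = -43170 + (104 + I*sqrt(42))**2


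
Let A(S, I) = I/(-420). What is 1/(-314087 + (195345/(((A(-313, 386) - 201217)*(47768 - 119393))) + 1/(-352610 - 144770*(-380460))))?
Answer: -1527272868959511788400/479696553572185346286944707 ≈ -3.1838e-6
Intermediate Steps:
A(S, I) = -I/420 (A(S, I) = I*(-1/420) = -I/420)
1/(-314087 + (195345/(((A(-313, 386) - 201217)*(47768 - 119393))) + 1/(-352610 - 144770*(-380460)))) = 1/(-314087 + (195345/(((-1/420*386 - 201217)*(47768 - 119393))) + 1/(-352610 - 144770*(-380460)))) = 1/(-314087 + (195345/(((-193/210 - 201217)*(-71625))) - 1/380460/(-497380))) = 1/(-314087 + (195345/((-42255763/210*(-71625))) - 1/497380*(-1/380460))) = 1/(-314087 + (195345/(201771268325/14) + 1/189233194800)) = 1/(-314087 + (195345*(14/201771268325) + 1/189233194800)) = 1/(-314087 + (546966/40354253665 + 1/189233194800)) = 1/(-314087 + 20700832796246093/1527272868959511788400) = 1/(-479696553572185346286944707/1527272868959511788400) = -1527272868959511788400/479696553572185346286944707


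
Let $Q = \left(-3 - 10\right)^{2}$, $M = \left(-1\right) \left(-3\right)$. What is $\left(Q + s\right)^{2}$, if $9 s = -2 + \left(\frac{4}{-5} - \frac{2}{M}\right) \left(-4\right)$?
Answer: $\frac{523174129}{18225} \approx 28706.0$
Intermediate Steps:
$M = 3$
$Q = 169$ ($Q = \left(-3 - 10\right)^{2} = \left(-13\right)^{2} = 169$)
$s = \frac{58}{135}$ ($s = \frac{-2 + \left(\frac{4}{-5} - \frac{2}{3}\right) \left(-4\right)}{9} = \frac{-2 + \left(4 \left(- \frac{1}{5}\right) - \frac{2}{3}\right) \left(-4\right)}{9} = \frac{-2 + \left(- \frac{4}{5} - \frac{2}{3}\right) \left(-4\right)}{9} = \frac{-2 - - \frac{88}{15}}{9} = \frac{-2 + \frac{88}{15}}{9} = \frac{1}{9} \cdot \frac{58}{15} = \frac{58}{135} \approx 0.42963$)
$\left(Q + s\right)^{2} = \left(169 + \frac{58}{135}\right)^{2} = \left(\frac{22873}{135}\right)^{2} = \frac{523174129}{18225}$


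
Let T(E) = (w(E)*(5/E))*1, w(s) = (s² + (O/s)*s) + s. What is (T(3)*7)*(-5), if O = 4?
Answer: -2800/3 ≈ -933.33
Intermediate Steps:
w(s) = 4 + s + s² (w(s) = (s² + (4/s)*s) + s = (s² + 4) + s = (4 + s²) + s = 4 + s + s²)
T(E) = 5*(4 + E + E²)/E (T(E) = ((4 + E + E²)*(5/E))*1 = (5*(4 + E + E²)/E)*1 = 5*(4 + E + E²)/E)
(T(3)*7)*(-5) = ((5 + 5*3 + 20/3)*7)*(-5) = ((5 + 15 + 20*(⅓))*7)*(-5) = ((5 + 15 + 20/3)*7)*(-5) = ((80/3)*7)*(-5) = (560/3)*(-5) = -2800/3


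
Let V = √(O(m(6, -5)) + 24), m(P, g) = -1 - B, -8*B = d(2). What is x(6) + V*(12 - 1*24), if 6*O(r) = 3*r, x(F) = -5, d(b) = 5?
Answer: -5 - 3*√381 ≈ -63.558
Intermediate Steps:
B = -5/8 (B = -⅛*5 = -5/8 ≈ -0.62500)
m(P, g) = -3/8 (m(P, g) = -1 - 1*(-5/8) = -1 + 5/8 = -3/8)
O(r) = r/2 (O(r) = (3*r)/6 = r/2)
V = √381/4 (V = √((½)*(-3/8) + 24) = √(-3/16 + 24) = √(381/16) = √381/4 ≈ 4.8798)
x(6) + V*(12 - 1*24) = -5 + (√381/4)*(12 - 1*24) = -5 + (√381/4)*(12 - 24) = -5 + (√381/4)*(-12) = -5 - 3*√381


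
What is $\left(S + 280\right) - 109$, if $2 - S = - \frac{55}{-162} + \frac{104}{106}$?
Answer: $\frac{1474039}{8586} \approx 171.68$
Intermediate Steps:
$S = \frac{5833}{8586}$ ($S = 2 - \left(- \frac{55}{-162} + \frac{104}{106}\right) = 2 - \left(\left(-55\right) \left(- \frac{1}{162}\right) + 104 \cdot \frac{1}{106}\right) = 2 - \left(\frac{55}{162} + \frac{52}{53}\right) = 2 - \frac{11339}{8586} = \frac{5833}{8586} \approx 0.67936$)
$\left(S + 280\right) - 109 = \left(\frac{5833}{8586} + 280\right) - 109 = \frac{2409913}{8586} - 109 = \frac{1474039}{8586}$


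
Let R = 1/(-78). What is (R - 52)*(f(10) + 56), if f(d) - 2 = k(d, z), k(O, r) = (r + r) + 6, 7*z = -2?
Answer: -300218/91 ≈ -3299.1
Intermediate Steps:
R = -1/78 ≈ -0.012821
z = -2/7 (z = (⅐)*(-2) = -2/7 ≈ -0.28571)
k(O, r) = 6 + 2*r (k(O, r) = 2*r + 6 = 6 + 2*r)
f(d) = 52/7 (f(d) = 2 + (6 + 2*(-2/7)) = 2 + (6 - 4/7) = 2 + 38/7 = 52/7)
(R - 52)*(f(10) + 56) = (-1/78 - 52)*(52/7 + 56) = -4057/78*444/7 = -300218/91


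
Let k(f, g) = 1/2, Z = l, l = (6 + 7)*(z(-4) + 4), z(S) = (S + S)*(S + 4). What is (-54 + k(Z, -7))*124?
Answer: -6634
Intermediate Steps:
z(S) = 2*S*(4 + S) (z(S) = (2*S)*(4 + S) = 2*S*(4 + S))
l = 52 (l = (6 + 7)*(2*(-4)*(4 - 4) + 4) = 13*(2*(-4)*0 + 4) = 13*(0 + 4) = 13*4 = 52)
Z = 52
k(f, g) = ½
(-54 + k(Z, -7))*124 = (-54 + ½)*124 = -107/2*124 = -6634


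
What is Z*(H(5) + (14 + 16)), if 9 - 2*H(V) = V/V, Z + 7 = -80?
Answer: -2958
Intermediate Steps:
Z = -87 (Z = -7 - 80 = -87)
H(V) = 4 (H(V) = 9/2 - V/(2*V) = 9/2 - ½*1 = 9/2 - ½ = 4)
Z*(H(5) + (14 + 16)) = -87*(4 + (14 + 16)) = -87*(4 + 30) = -87*34 = -2958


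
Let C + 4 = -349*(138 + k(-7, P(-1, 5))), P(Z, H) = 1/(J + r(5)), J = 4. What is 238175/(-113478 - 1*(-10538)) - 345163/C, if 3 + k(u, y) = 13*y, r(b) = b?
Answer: 10884800129/2206045376 ≈ 4.9341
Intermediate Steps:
P(Z, H) = ⅑ (P(Z, H) = 1/(4 + 5) = 1/9 = ⅑)
k(u, y) = -3 + 13*y
C = -428608/9 (C = -4 - 349*(138 + (-3 + 13*(⅑))) = -4 - 349*(138 + (-3 + 13/9)) = -4 - 349*(138 - 14/9) = -4 - 349*1228/9 = -4 - 428572/9 = -428608/9 ≈ -47623.)
238175/(-113478 - 1*(-10538)) - 345163/C = 238175/(-113478 - 1*(-10538)) - 345163/(-428608/9) = 238175/(-113478 + 10538) - 345163*(-9/428608) = 238175/(-102940) + 3106467/428608 = 238175*(-1/102940) + 3106467/428608 = -47635/20588 + 3106467/428608 = 10884800129/2206045376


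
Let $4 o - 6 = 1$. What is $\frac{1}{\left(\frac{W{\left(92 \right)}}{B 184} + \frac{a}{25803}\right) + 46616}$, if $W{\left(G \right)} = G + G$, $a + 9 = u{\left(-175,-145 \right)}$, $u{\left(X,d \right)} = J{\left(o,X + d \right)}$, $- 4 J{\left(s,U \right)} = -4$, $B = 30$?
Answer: $\frac{258030}{12028335001} \approx 2.1452 \cdot 10^{-5}$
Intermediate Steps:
$o = \frac{7}{4}$ ($o = \frac{3}{2} + \frac{1}{4} \cdot 1 = \frac{3}{2} + \frac{1}{4} = \frac{7}{4} \approx 1.75$)
$J{\left(s,U \right)} = 1$ ($J{\left(s,U \right)} = \left(- \frac{1}{4}\right) \left(-4\right) = 1$)
$u{\left(X,d \right)} = 1$
$a = -8$ ($a = -9 + 1 = -8$)
$W{\left(G \right)} = 2 G$
$\frac{1}{\left(\frac{W{\left(92 \right)}}{B 184} + \frac{a}{25803}\right) + 46616} = \frac{1}{\left(\frac{2 \cdot 92}{30 \cdot 184} - \frac{8}{25803}\right) + 46616} = \frac{1}{\left(\frac{184}{5520} - \frac{8}{25803}\right) + 46616} = \frac{1}{\left(184 \cdot \frac{1}{5520} - \frac{8}{25803}\right) + 46616} = \frac{1}{\left(\frac{1}{30} - \frac{8}{25803}\right) + 46616} = \frac{1}{\frac{8521}{258030} + 46616} = \frac{1}{\frac{12028335001}{258030}} = \frac{258030}{12028335001}$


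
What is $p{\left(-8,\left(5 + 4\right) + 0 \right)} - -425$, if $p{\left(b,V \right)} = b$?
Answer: $417$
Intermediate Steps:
$p{\left(-8,\left(5 + 4\right) + 0 \right)} - -425 = -8 - -425 = -8 + 425 = 417$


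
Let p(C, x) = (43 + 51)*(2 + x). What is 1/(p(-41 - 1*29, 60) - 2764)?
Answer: 1/3064 ≈ 0.00032637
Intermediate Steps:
p(C, x) = 188 + 94*x (p(C, x) = 94*(2 + x) = 188 + 94*x)
1/(p(-41 - 1*29, 60) - 2764) = 1/((188 + 94*60) - 2764) = 1/((188 + 5640) - 2764) = 1/(5828 - 2764) = 1/3064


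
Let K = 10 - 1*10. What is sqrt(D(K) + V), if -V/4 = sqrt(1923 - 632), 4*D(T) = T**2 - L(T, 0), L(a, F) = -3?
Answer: sqrt(3 - 16*sqrt(1291))/2 ≈ 11.957*I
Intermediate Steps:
K = 0 (K = 10 - 10 = 0)
D(T) = 3/4 + T**2/4 (D(T) = (T**2 - 1*(-3))/4 = (T**2 + 3)/4 = (3 + T**2)/4 = 3/4 + T**2/4)
V = -4*sqrt(1291) (V = -4*sqrt(1923 - 632) = -4*sqrt(1291) ≈ -143.72)
sqrt(D(K) + V) = sqrt((3/4 + (1/4)*0**2) - 4*sqrt(1291)) = sqrt((3/4 + (1/4)*0) - 4*sqrt(1291)) = sqrt((3/4 + 0) - 4*sqrt(1291)) = sqrt(3/4 - 4*sqrt(1291))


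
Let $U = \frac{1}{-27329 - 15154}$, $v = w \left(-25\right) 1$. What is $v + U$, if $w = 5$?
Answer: $- \frac{5310376}{42483} \approx -125.0$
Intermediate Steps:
$v = -125$ ($v = 5 \left(-25\right) 1 = \left(-125\right) 1 = -125$)
$U = - \frac{1}{42483}$ ($U = \frac{1}{-42483} = - \frac{1}{42483} \approx -2.3539 \cdot 10^{-5}$)
$v + U = -125 - \frac{1}{42483} = - \frac{5310376}{42483}$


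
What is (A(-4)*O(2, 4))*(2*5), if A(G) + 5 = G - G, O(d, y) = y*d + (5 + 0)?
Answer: -650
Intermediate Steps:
O(d, y) = 5 + d*y (O(d, y) = d*y + 5 = 5 + d*y)
A(G) = -5 (A(G) = -5 + (G - G) = -5 + 0 = -5)
(A(-4)*O(2, 4))*(2*5) = (-5*(5 + 2*4))*(2*5) = -5*(5 + 8)*10 = -5*13*10 = -65*10 = -650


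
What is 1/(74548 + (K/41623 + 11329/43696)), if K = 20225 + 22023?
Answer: 1818758608/135587134324759 ≈ 1.3414e-5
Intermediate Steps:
K = 42248
1/(74548 + (K/41623 + 11329/43696)) = 1/(74548 + (42248/41623 + 11329/43696)) = 1/(74548 + 2317615575/1818758608) = 1/(135587134324759/1818758608) = 1818758608/135587134324759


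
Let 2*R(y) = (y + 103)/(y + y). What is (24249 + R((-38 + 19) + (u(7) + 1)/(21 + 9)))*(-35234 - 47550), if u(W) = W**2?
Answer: -2007326930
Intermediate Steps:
R(y) = (103 + y)/(4*y) (R(y) = ((y + 103)/(y + y))/2 = ((103 + y)/((2*y)))/2 = ((103 + y)*(1/(2*y)))/2 = ((103 + y)/(2*y))/2 = (103 + y)/(4*y))
(24249 + R((-38 + 19) + (u(7) + 1)/(21 + 9)))*(-35234 - 47550) = (24249 + (103 + ((-38 + 19) + (7**2 + 1)/(21 + 9)))/(4*((-38 + 19) + (7**2 + 1)/(21 + 9))))*(-35234 - 47550) = (24249 + (103 + (-19 + (49 + 1)/30))/(4*(-19 + (49 + 1)/30)))*(-82784) = (24249 + (103 + (-19 + 50*(1/30)))/(4*(-19 + 50*(1/30))))*(-82784) = (24249 + (103 + (-19 + 5/3))/(4*(-19 + 5/3)))*(-82784) = (24249 + (103 - 52/3)/(4*(-52/3)))*(-82784) = (24249 + (1/4)*(-3/52)*(257/3))*(-82784) = (24249 - 257/208)*(-82784) = (5043535/208)*(-82784) = -2007326930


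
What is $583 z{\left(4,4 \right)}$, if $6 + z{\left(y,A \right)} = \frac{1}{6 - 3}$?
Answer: $- \frac{9911}{3} \approx -3303.7$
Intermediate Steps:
$z{\left(y,A \right)} = - \frac{17}{3}$ ($z{\left(y,A \right)} = -6 + \frac{1}{6 - 3} = -6 + \frac{1}{3} = - \frac{17}{3}$)
$583 z{\left(4,4 \right)} = 583 \left(- \frac{17}{3}\right) = - \frac{9911}{3}$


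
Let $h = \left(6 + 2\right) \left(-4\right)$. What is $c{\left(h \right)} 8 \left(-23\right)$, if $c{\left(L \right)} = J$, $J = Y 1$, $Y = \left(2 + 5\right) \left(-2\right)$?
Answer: $2576$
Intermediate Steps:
$Y = -14$ ($Y = 7 \left(-2\right) = -14$)
$h = -32$ ($h = 8 \left(-4\right) = -32$)
$J = -14$ ($J = \left(-14\right) 1 = -14$)
$c{\left(L \right)} = -14$
$c{\left(h \right)} 8 \left(-23\right) = \left(-14\right) 8 \left(-23\right) = \left(-112\right) \left(-23\right) = 2576$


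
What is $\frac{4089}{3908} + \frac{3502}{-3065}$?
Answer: $- \frac{1153031}{11978020} \approx -0.096262$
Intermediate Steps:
$\frac{4089}{3908} + \frac{3502}{-3065} = 4089 \cdot \frac{1}{3908} + 3502 \left(- \frac{1}{3065}\right) = \frac{4089}{3908} - \frac{3502}{3065} = - \frac{1153031}{11978020}$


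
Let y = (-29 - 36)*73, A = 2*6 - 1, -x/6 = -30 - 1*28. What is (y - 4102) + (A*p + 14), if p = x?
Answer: -5005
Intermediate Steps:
x = 348 (x = -6*(-30 - 1*28) = -6*(-30 - 28) = -6*(-58) = 348)
p = 348
A = 11 (A = 12 - 1 = 11)
y = -4745 (y = -65*73 = -4745)
(y - 4102) + (A*p + 14) = (-4745 - 4102) + (11*348 + 14) = -8847 + (3828 + 14) = -8847 + 3842 = -5005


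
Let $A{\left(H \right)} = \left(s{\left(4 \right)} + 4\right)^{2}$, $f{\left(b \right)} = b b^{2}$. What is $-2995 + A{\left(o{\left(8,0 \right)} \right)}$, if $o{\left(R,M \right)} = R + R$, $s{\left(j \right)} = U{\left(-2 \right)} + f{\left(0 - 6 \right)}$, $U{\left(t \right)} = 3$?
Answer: $40686$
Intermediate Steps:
$f{\left(b \right)} = b^{3}$
$s{\left(j \right)} = -213$ ($s{\left(j \right)} = 3 + \left(0 - 6\right)^{3} = 3 + \left(-6\right)^{3} = 3 - 216 = -213$)
$o{\left(R,M \right)} = 2 R$
$A{\left(H \right)} = 43681$ ($A{\left(H \right)} = \left(-213 + 4\right)^{2} = \left(-209\right)^{2} = 43681$)
$-2995 + A{\left(o{\left(8,0 \right)} \right)} = -2995 + 43681 = 40686$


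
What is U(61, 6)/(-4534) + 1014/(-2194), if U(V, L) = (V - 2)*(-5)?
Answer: -1975123/4973798 ≈ -0.39711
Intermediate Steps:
U(V, L) = 10 - 5*V (U(V, L) = (-2 + V)*(-5) = 10 - 5*V)
U(61, 6)/(-4534) + 1014/(-2194) = (10 - 5*61)/(-4534) + 1014/(-2194) = (10 - 305)*(-1/4534) + 1014*(-1/2194) = -295*(-1/4534) - 507/1097 = 295/4534 - 507/1097 = -1975123/4973798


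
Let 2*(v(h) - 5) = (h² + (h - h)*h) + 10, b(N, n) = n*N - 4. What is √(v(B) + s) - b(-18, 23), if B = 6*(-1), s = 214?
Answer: 418 + 11*√2 ≈ 433.56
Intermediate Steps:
b(N, n) = -4 + N*n (b(N, n) = N*n - 4 = -4 + N*n)
B = -6
v(h) = 10 + h²/2 (v(h) = 5 + ((h² + (h - h)*h) + 10)/2 = 5 + ((h² + 0*h) + 10)/2 = 5 + ((h² + 0) + 10)/2 = 5 + (h² + 10)/2 = 5 + (10 + h²)/2 = 5 + (5 + h²/2) = 10 + h²/2)
√(v(B) + s) - b(-18, 23) = √((10 + (½)*(-6)²) + 214) - (-4 - 18*23) = √((10 + (½)*36) + 214) - (-4 - 414) = √((10 + 18) + 214) - 1*(-418) = √(28 + 214) + 418 = √242 + 418 = 11*√2 + 418 = 418 + 11*√2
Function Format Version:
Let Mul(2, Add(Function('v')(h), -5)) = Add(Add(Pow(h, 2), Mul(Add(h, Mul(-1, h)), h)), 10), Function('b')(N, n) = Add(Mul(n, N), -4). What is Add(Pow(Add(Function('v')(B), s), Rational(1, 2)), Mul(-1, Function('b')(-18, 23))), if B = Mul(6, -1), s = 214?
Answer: Add(418, Mul(11, Pow(2, Rational(1, 2)))) ≈ 433.56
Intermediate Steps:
Function('b')(N, n) = Add(-4, Mul(N, n)) (Function('b')(N, n) = Add(Mul(N, n), -4) = Add(-4, Mul(N, n)))
B = -6
Function('v')(h) = Add(10, Mul(Rational(1, 2), Pow(h, 2))) (Function('v')(h) = Add(5, Mul(Rational(1, 2), Add(Add(Pow(h, 2), Mul(Add(h, Mul(-1, h)), h)), 10))) = Add(5, Mul(Rational(1, 2), Add(Add(Pow(h, 2), Mul(0, h)), 10))) = Add(5, Mul(Rational(1, 2), Add(Add(Pow(h, 2), 0), 10))) = Add(5, Mul(Rational(1, 2), Add(Pow(h, 2), 10))) = Add(5, Mul(Rational(1, 2), Add(10, Pow(h, 2)))) = Add(5, Add(5, Mul(Rational(1, 2), Pow(h, 2)))) = Add(10, Mul(Rational(1, 2), Pow(h, 2))))
Add(Pow(Add(Function('v')(B), s), Rational(1, 2)), Mul(-1, Function('b')(-18, 23))) = Add(Pow(Add(Add(10, Mul(Rational(1, 2), Pow(-6, 2))), 214), Rational(1, 2)), Mul(-1, Add(-4, Mul(-18, 23)))) = Add(Pow(Add(Add(10, Mul(Rational(1, 2), 36)), 214), Rational(1, 2)), Mul(-1, Add(-4, -414))) = Add(Pow(Add(Add(10, 18), 214), Rational(1, 2)), Mul(-1, -418)) = Add(Pow(Add(28, 214), Rational(1, 2)), 418) = Add(Pow(242, Rational(1, 2)), 418) = Add(Mul(11, Pow(2, Rational(1, 2))), 418) = Add(418, Mul(11, Pow(2, Rational(1, 2))))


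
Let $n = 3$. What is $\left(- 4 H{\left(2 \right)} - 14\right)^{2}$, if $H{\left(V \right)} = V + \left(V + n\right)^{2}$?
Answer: $14884$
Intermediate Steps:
$H{\left(V \right)} = V + \left(3 + V\right)^{2}$ ($H{\left(V \right)} = V + \left(V + 3\right)^{2} = V + \left(3 + V\right)^{2}$)
$\left(- 4 H{\left(2 \right)} - 14\right)^{2} = \left(- 4 \left(2 + \left(3 + 2\right)^{2}\right) - 14\right)^{2} = \left(- 4 \left(2 + 5^{2}\right) - 14\right)^{2} = \left(- 4 \left(2 + 25\right) - 14\right)^{2} = \left(\left(-4\right) 27 - 14\right)^{2} = \left(-108 - 14\right)^{2} = \left(-122\right)^{2} = 14884$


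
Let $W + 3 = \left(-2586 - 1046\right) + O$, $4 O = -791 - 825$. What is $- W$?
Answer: $4039$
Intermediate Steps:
$O = -404$ ($O = \frac{-791 - 825}{4} = \frac{1}{4} \left(-1616\right) = -404$)
$W = -4039$ ($W = -3 - 4036 = -4039$)
$- W = \left(-1\right) \left(-4039\right) = 4039$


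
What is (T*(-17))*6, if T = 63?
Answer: -6426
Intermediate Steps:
(T*(-17))*6 = (63*(-17))*6 = -1071*6 = -6426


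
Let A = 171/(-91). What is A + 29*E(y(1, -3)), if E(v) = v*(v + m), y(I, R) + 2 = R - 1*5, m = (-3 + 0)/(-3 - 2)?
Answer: 247895/91 ≈ 2724.1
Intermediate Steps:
m = 3/5 (m = -3/(-5) = -3*(-1/5) = 3/5 ≈ 0.60000)
y(I, R) = -7 + R (y(I, R) = -2 + (R - 1*5) = -2 + (R - 5) = -2 + (-5 + R) = -7 + R)
E(v) = v*(3/5 + v) (E(v) = v*(v + 3/5) = v*(3/5 + v))
A = -171/91 (A = 171*(-1/91) = -171/91 ≈ -1.8791)
A + 29*E(y(1, -3)) = -171/91 + 29*((-7 - 3)*(3 + 5*(-7 - 3))/5) = -171/91 + 29*((1/5)*(-10)*(3 + 5*(-10))) = -171/91 + 29*((1/5)*(-10)*(3 - 50)) = -171/91 + 29*((1/5)*(-10)*(-47)) = -171/91 + 29*94 = -171/91 + 2726 = 247895/91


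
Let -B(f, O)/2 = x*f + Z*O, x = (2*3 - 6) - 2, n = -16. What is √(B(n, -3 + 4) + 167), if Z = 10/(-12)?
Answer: √942/3 ≈ 10.231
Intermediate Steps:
x = -2 (x = (6 - 6) - 2 = 0 - 2 = -2)
Z = -⅚ (Z = 10*(-1/12) = -⅚ ≈ -0.83333)
B(f, O) = 4*f + 5*O/3 (B(f, O) = -2*(-2*f - 5*O/6) = 4*f + 5*O/3)
√(B(n, -3 + 4) + 167) = √((4*(-16) + 5*(-3 + 4)/3) + 167) = √((-64 + (5/3)*1) + 167) = √((-64 + 5/3) + 167) = √(-187/3 + 167) = √(314/3) = √942/3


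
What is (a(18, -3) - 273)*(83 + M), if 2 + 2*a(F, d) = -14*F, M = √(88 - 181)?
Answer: -33200 - 400*I*√93 ≈ -33200.0 - 3857.5*I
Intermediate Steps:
M = I*√93 (M = √(-93) = I*√93 ≈ 9.6436*I)
a(F, d) = -1 - 7*F (a(F, d) = -1 + (-14*F)/2 = -1 - 7*F)
(a(18, -3) - 273)*(83 + M) = ((-1 - 7*18) - 273)*(83 + I*√93) = ((-1 - 126) - 273)*(83 + I*√93) = (-127 - 273)*(83 + I*√93) = -400*(83 + I*√93) = -33200 - 400*I*√93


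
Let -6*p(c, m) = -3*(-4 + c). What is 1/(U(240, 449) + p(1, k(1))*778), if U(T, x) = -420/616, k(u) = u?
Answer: -22/25689 ≈ -0.00085640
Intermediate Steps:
p(c, m) = -2 + c/2 (p(c, m) = -(-1)*(-4 + c)/2 = -(12 - 3*c)/6 = -2 + c/2)
U(T, x) = -15/22 (U(T, x) = -420*1/616 = -15/22)
1/(U(240, 449) + p(1, k(1))*778) = 1/(-15/22 + (-2 + (½)*1)*778) = 1/(-15/22 + (-2 + ½)*778) = 1/(-15/22 - 3/2*778) = 1/(-15/22 - 1167) = 1/(-25689/22) = -22/25689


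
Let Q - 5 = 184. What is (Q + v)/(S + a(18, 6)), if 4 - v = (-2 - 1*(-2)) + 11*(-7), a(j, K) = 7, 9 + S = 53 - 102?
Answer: -90/17 ≈ -5.2941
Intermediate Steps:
S = -58 (S = -9 + (53 - 102) = -9 - 49 = -58)
Q = 189 (Q = 5 + 184 = 189)
v = 81 (v = 4 - ((-2 - 1*(-2)) + 11*(-7)) = 4 - ((-2 + 2) - 77) = 4 - (0 - 77) = 4 - 1*(-77) = 4 + 77 = 81)
(Q + v)/(S + a(18, 6)) = (189 + 81)/(-58 + 7) = 270/(-51) = 270*(-1/51) = -90/17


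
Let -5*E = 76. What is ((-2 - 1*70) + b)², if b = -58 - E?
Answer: 329476/25 ≈ 13179.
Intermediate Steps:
E = -76/5 (E = -⅕*76 = -76/5 ≈ -15.200)
b = -214/5 (b = -58 - 1*(-76/5) = -58 + 76/5 = -214/5 ≈ -42.800)
((-2 - 1*70) + b)² = ((-2 - 1*70) - 214/5)² = ((-2 - 70) - 214/5)² = (-72 - 214/5)² = (-574/5)² = 329476/25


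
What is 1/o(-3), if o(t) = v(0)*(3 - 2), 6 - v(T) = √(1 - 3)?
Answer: 3/19 + I*√2/38 ≈ 0.15789 + 0.037216*I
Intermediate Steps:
v(T) = 6 - I*√2 (v(T) = 6 - √(1 - 3) = 6 - √(-2) = 6 - I*√2)
o(t) = 6 - I*√2 (o(t) = (6 - I*√2)*(3 - 2) = (6 - I*√2)*1 = 6 - I*√2)
1/o(-3) = 1/(6 - I*√2)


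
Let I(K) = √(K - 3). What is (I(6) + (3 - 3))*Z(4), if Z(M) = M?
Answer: 4*√3 ≈ 6.9282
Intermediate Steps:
I(K) = √(-3 + K)
(I(6) + (3 - 3))*Z(4) = (√(-3 + 6) + (3 - 3))*4 = (√3 + 0)*4 = √3*4 = 4*√3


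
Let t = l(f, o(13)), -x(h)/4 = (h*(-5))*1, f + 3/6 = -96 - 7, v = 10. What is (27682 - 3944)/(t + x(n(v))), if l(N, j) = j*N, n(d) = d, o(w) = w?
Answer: -47476/2291 ≈ -20.723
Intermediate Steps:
f = -207/2 (f = -½ + (-96 - 7) = -½ - 103 = -207/2 ≈ -103.50)
l(N, j) = N*j
x(h) = 20*h (x(h) = -4*h*(-5) = -4*(-5*h) = -(-20)*h = 20*h)
t = -2691/2 (t = -207/2*13 = -2691/2 ≈ -1345.5)
(27682 - 3944)/(t + x(n(v))) = (27682 - 3944)/(-2691/2 + 20*10) = 23738/(-2691/2 + 200) = 23738/(-2291/2) = 23738*(-2/2291) = -47476/2291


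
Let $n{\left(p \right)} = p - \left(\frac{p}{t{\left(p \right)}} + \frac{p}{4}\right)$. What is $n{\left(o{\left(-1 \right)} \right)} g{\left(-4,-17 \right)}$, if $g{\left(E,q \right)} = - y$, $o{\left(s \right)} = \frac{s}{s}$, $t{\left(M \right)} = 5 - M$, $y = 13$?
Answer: $- \frac{13}{2} \approx -6.5$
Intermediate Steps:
$o{\left(s \right)} = 1$
$n{\left(p \right)} = \frac{3 p}{4} - \frac{p}{5 - p}$ ($n{\left(p \right)} = p - \left(\frac{p}{5 - p} + \frac{p}{4}\right) = p - \left(\frac{p}{4} + \frac{p}{5 - p}\right) = \frac{3 p}{4} - \frac{p}{5 - p}$)
$g{\left(E,q \right)} = -13$ ($g{\left(E,q \right)} = \left(-1\right) 13 = -13$)
$n{\left(o{\left(-1 \right)} \right)} g{\left(-4,-17 \right)} = \frac{1}{4} \cdot 1 \frac{1}{-5 + 1} \left(-11 + 3 \cdot 1\right) \left(-13\right) = \frac{1}{4} \cdot 1 \frac{1}{-4} \left(-11 + 3\right) \left(-13\right) = \frac{1}{4} \cdot 1 \left(- \frac{1}{4}\right) \left(-8\right) \left(-13\right) = \frac{1}{2} \left(-13\right) = - \frac{13}{2}$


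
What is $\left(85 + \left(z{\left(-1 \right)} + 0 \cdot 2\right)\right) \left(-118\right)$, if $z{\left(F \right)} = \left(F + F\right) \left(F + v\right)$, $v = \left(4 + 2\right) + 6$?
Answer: $-7434$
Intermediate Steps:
$v = 12$ ($v = 6 + 6 = 12$)
$z{\left(F \right)} = 2 F \left(12 + F\right)$ ($z{\left(F \right)} = \left(F + F\right) \left(F + 12\right) = 2 F \left(12 + F\right)$)
$\left(85 + \left(z{\left(-1 \right)} + 0 \cdot 2\right)\right) \left(-118\right) = \left(85 + \left(2 \left(-1\right) \left(12 - 1\right) + 0 \cdot 2\right)\right) \left(-118\right) = \left(85 + \left(2 \left(-1\right) 11 + 0\right)\right) \left(-118\right) = \left(85 + \left(-22 + 0\right)\right) \left(-118\right) = \left(85 - 22\right) \left(-118\right) = 63 \left(-118\right) = -7434$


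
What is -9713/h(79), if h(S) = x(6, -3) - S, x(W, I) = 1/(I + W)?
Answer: 29139/236 ≈ 123.47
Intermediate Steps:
h(S) = 1/3 - S (h(S) = 1/(-3 + 6) - S = 1/3 - S)
-9713/h(79) = -9713/(1/3 - 1*79) = -9713/(1/3 - 79) = -9713/(-236/3) = -9713*(-3/236) = 29139/236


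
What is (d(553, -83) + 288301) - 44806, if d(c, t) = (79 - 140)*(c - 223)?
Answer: 223365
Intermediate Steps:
d(c, t) = 13603 - 61*c (d(c, t) = -61*(-223 + c) = 13603 - 61*c)
(d(553, -83) + 288301) - 44806 = ((13603 - 61*553) + 288301) - 44806 = ((13603 - 33733) + 288301) - 44806 = (-20130 + 288301) - 44806 = 268171 - 44806 = 223365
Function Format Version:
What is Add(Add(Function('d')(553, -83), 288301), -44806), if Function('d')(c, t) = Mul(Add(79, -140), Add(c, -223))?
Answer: 223365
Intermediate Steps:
Function('d')(c, t) = Add(13603, Mul(-61, c)) (Function('d')(c, t) = Mul(-61, Add(-223, c)) = Add(13603, Mul(-61, c)))
Add(Add(Function('d')(553, -83), 288301), -44806) = Add(Add(Add(13603, Mul(-61, 553)), 288301), -44806) = Add(Add(Add(13603, -33733), 288301), -44806) = Add(Add(-20130, 288301), -44806) = Add(268171, -44806) = 223365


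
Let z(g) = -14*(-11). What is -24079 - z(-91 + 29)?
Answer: -24233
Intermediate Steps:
z(g) = 154
-24079 - z(-91 + 29) = -24079 - 1*154 = -24079 - 154 = -24233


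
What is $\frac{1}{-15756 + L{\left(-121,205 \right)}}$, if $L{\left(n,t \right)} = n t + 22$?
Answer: $- \frac{1}{40539} \approx -2.4668 \cdot 10^{-5}$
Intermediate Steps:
$L{\left(n,t \right)} = 22 + n t$
$\frac{1}{-15756 + L{\left(-121,205 \right)}} = \frac{1}{-15756 + \left(22 - 24805\right)} = \frac{1}{-15756 - 24783} = \frac{1}{-40539} = - \frac{1}{40539}$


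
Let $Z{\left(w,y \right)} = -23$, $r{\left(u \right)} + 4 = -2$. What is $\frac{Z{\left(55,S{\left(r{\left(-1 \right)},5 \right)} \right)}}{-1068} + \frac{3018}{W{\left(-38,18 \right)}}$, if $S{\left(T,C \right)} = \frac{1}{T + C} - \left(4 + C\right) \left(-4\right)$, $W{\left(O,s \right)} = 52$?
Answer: $\frac{806105}{13884} \approx 58.06$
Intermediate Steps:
$r{\left(u \right)} = -6$ ($r{\left(u \right)} = -4 - 2 = -6$)
$S{\left(T,C \right)} = 16 + \frac{1}{C + T} + 4 C$ ($S{\left(T,C \right)} = \frac{1}{C + T} - \left(-16 - 4 C\right) = \frac{1}{C + T} + \left(16 + 4 C\right) = 16 + \frac{1}{C + T} + 4 C$)
$\frac{Z{\left(55,S{\left(r{\left(-1 \right)},5 \right)} \right)}}{-1068} + \frac{3018}{W{\left(-38,18 \right)}} = - \frac{23}{-1068} + \frac{3018}{52} = \left(-23\right) \left(- \frac{1}{1068}\right) + 3018 \cdot \frac{1}{52} = \frac{23}{1068} + \frac{1509}{26} = \frac{806105}{13884}$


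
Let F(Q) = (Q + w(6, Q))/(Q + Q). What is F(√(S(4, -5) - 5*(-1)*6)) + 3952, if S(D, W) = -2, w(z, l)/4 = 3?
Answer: 7905/2 + 3*√7/7 ≈ 3953.6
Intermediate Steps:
w(z, l) = 12 (w(z, l) = 4*3 = 12)
F(Q) = (12 + Q)/(2*Q) (F(Q) = (Q + 12)/(Q + Q) = (12 + Q)/((2*Q)) = (12 + Q)*(1/(2*Q)) = (12 + Q)/(2*Q))
F(√(S(4, -5) - 5*(-1)*6)) + 3952 = (12 + √(-2 - 5*(-1)*6))/(2*(√(-2 - 5*(-1)*6))) + 3952 = (12 + √(-2 + 5*6))/(2*(√(-2 + 5*6))) + 3952 = (12 + √(-2 + 30))/(2*(√(-2 + 30))) + 3952 = (12 + √28)/(2*(√28)) + 3952 = (12 + 2*√7)/(2*((2*√7))) + 3952 = (√7/14)*(12 + 2*√7)/2 + 3952 = √7*(12 + 2*√7)/28 + 3952 = 3952 + √7*(12 + 2*√7)/28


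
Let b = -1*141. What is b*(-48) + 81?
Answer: 6849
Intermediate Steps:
b = -141
b*(-48) + 81 = -141*(-48) + 81 = 6768 + 81 = 6849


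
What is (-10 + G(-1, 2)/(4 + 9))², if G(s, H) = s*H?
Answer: 17424/169 ≈ 103.10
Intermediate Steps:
G(s, H) = H*s
(-10 + G(-1, 2)/(4 + 9))² = (-10 + (2*(-1))/(4 + 9))² = (-10 - 2/13)² = (-132/13)² = 17424/169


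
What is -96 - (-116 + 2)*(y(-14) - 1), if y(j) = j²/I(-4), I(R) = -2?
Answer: -11382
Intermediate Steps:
y(j) = -j²/2 (y(j) = j²/(-2) = j²*(-½) = -j²/2)
-96 - (-116 + 2)*(y(-14) - 1) = -96 - (-116 + 2)*(-½*(-14)² - 1) = -96 - (-114)*(-½*196 - 1) = -96 - (-114)*(-98 - 1) = -96 - (-114)*(-99) = -96 - 1*11286 = -96 - 11286 = -11382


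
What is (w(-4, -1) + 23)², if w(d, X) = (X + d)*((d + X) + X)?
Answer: 2809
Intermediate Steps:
w(d, X) = (X + d)*(d + 2*X) (w(d, X) = (X + d)*((X + d) + X) = (X + d)*(d + 2*X))
(w(-4, -1) + 23)² = (((-4)² + 2*(-1)² + 3*(-1)*(-4)) + 23)² = ((16 + 2*1 + 12) + 23)² = ((16 + 2 + 12) + 23)² = (30 + 23)² = 53² = 2809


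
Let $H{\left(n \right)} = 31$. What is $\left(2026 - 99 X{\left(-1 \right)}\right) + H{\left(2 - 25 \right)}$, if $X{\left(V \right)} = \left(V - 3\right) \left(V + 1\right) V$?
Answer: $2057$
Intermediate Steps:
$X{\left(V \right)} = V \left(1 + V\right) \left(-3 + V\right)$ ($X{\left(V \right)} = \left(-3 + V\right) \left(1 + V\right) V = \left(1 + V\right) \left(-3 + V\right) V = V \left(1 + V\right) \left(-3 + V\right)$)
$\left(2026 - 99 X{\left(-1 \right)}\right) + H{\left(2 - 25 \right)} = \left(2026 - 99 \left(- (-3 + \left(-1\right)^{2} - -2)\right)\right) + 31 = \left(2026 - 99 \left(- (-3 + 1 + 2)\right)\right) + 31 = \left(2026 - 99 \left(\left(-1\right) 0\right)\right) + 31 = \left(2026 - 0\right) + 31 = \left(2026 + 0\right) + 31 = 2026 + 31 = 2057$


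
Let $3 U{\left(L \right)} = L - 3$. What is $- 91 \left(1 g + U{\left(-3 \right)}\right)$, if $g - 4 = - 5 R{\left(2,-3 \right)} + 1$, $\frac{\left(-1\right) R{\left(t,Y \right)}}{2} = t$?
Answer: $-2093$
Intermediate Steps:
$R{\left(t,Y \right)} = - 2 t$
$U{\left(L \right)} = -1 + \frac{L}{3}$ ($U{\left(L \right)} = \frac{L - 3}{3} = \frac{-3 + L}{3} = -1 + \frac{L}{3}$)
$g = 25$ ($g = 4 - \left(-1 + 5 \left(\left(-2\right) 2\right)\right) = 4 + \left(\left(-5\right) \left(-4\right) + 1\right) = 4 + \left(20 + 1\right) = 4 + 21 = 25$)
$- 91 \left(1 g + U{\left(-3 \right)}\right) = - 91 \left(1 \cdot 25 + \left(-1 + \frac{1}{3} \left(-3\right)\right)\right) = - 91 \left(25 - 2\right) = \left(-91\right) 23 = -2093$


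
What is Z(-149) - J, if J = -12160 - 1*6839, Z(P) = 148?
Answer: 19147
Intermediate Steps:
J = -18999 (J = -12160 - 6839 = -18999)
Z(-149) - J = 148 - 1*(-18999) = 148 + 18999 = 19147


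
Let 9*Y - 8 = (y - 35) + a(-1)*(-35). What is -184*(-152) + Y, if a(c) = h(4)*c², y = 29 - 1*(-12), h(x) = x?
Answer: 27954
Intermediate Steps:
y = 41 (y = 29 + 12 = 41)
a(c) = 4*c²
Y = -14 (Y = 8/9 + ((41 - 35) + (4*(-1)²)*(-35))/9 = 8/9 + (6 + (4*1)*(-35))/9 = 8/9 + (6 + 4*(-35))/9 = 8/9 + (6 - 140)/9 = 8/9 + (⅑)*(-134) = 8/9 - 134/9 = -14)
-184*(-152) + Y = -184*(-152) - 14 = 27968 - 14 = 27954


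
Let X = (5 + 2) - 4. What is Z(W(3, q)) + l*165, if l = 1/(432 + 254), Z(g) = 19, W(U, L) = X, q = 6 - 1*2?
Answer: 13199/686 ≈ 19.241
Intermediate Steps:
q = 4 (q = 6 - 2 = 4)
X = 3 (X = 7 - 4 = 3)
W(U, L) = 3
l = 1/686 ≈ 0.0014577
Z(W(3, q)) + l*165 = 19 + (1/686)*165 = 19 + 165/686 = 13199/686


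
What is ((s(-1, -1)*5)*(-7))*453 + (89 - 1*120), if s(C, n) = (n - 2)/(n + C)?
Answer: -47627/2 ≈ -23814.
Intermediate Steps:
s(C, n) = (-2 + n)/(C + n)
((s(-1, -1)*5)*(-7))*453 + (89 - 1*120) = ((((-2 - 1)/(-1 - 1))*5)*(-7))*453 + (89 - 1*120) = (((-3/(-2))*5)*(-7))*453 + (89 - 120) = ((-½*(-3)*5)*(-7))*453 - 31 = (((3/2)*5)*(-7))*453 - 31 = ((15/2)*(-7))*453 - 31 = -105/2*453 - 31 = -47565/2 - 31 = -47627/2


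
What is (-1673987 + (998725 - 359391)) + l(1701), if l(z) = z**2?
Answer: 1858748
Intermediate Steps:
(-1673987 + (998725 - 359391)) + l(1701) = (-1673987 + (998725 - 359391)) + 1701**2 = (-1673987 + 639334) + 2893401 = -1034653 + 2893401 = 1858748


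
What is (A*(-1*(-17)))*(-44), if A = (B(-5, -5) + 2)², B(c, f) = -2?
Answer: 0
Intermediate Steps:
A = 0 (A = (-2 + 2)² = 0² = 0)
(A*(-1*(-17)))*(-44) = (0*(-1*(-17)))*(-44) = (0*17)*(-44) = 0*(-44) = 0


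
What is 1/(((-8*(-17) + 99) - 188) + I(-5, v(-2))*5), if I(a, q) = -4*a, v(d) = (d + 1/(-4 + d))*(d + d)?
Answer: 1/147 ≈ 0.0068027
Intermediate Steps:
v(d) = 2*d*(d + 1/(-4 + d)) (v(d) = (d + 1/(-4 + d))*(2*d) = 2*d*(d + 1/(-4 + d)))
1/(((-8*(-17) + 99) - 188) + I(-5, v(-2))*5) = 1/(((-8*(-17) + 99) - 188) - 4*(-5)*5) = 1/(((136 + 99) - 188) + 20*5) = 1/((235 - 188) + 100) = 1/(47 + 100) = 1/147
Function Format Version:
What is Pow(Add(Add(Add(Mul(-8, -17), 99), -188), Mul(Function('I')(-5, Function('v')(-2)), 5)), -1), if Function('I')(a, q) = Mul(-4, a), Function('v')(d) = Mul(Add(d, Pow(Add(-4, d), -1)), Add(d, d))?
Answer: Rational(1, 147) ≈ 0.0068027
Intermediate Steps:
Function('v')(d) = Mul(2, d, Add(d, Pow(Add(-4, d), -1))) (Function('v')(d) = Mul(Add(d, Pow(Add(-4, d), -1)), Mul(2, d)) = Mul(2, d, Add(d, Pow(Add(-4, d), -1))))
Pow(Add(Add(Add(Mul(-8, -17), 99), -188), Mul(Function('I')(-5, Function('v')(-2)), 5)), -1) = Pow(Add(Add(Add(Mul(-8, -17), 99), -188), Mul(Mul(-4, -5), 5)), -1) = Pow(Add(Add(Add(136, 99), -188), Mul(20, 5)), -1) = Pow(Add(Add(235, -188), 100), -1) = Pow(Add(47, 100), -1) = Pow(147, -1) = Rational(1, 147)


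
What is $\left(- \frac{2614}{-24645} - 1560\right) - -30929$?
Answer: $\frac{723801619}{24645} \approx 29369.0$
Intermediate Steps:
$\left(- \frac{2614}{-24645} - 1560\right) - -30929 = \left(\left(-2614\right) \left(- \frac{1}{24645}\right) - 1560\right) + 30929 = \left(\frac{2614}{24645} - 1560\right) + 30929 = - \frac{38443586}{24645} + 30929 = \frac{723801619}{24645}$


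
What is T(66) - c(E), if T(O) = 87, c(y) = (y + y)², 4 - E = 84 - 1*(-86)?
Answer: -110137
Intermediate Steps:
E = -166 (E = 4 - (84 - 1*(-86)) = 4 - (84 + 86) = 4 - 1*170 = 4 - 170 = -166)
c(y) = 4*y² (c(y) = (2*y)² = 4*y²)
T(66) - c(E) = 87 - 4*(-166)² = 87 - 4*27556 = 87 - 1*110224 = 87 - 110224 = -110137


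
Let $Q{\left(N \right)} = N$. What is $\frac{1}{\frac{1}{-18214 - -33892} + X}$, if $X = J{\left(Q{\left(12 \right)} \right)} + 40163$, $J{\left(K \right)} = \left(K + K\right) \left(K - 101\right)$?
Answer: $\frac{15678}{596187307} \approx 2.6297 \cdot 10^{-5}$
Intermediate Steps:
$J{\left(K \right)} = 2 K \left(-101 + K\right)$
$X = 38027$ ($X = 2 \cdot 12 \left(-101 + 12\right) + 40163 = 2 \cdot 12 \left(-89\right) + 40163 = -2136 + 40163 = 38027$)
$\frac{1}{\frac{1}{-18214 - -33892} + X} = \frac{1}{\frac{1}{-18214 - -33892} + 38027} = \frac{1}{\frac{1}{-18214 + 33892} + 38027} = \frac{1}{\frac{1}{15678} + 38027} = \frac{1}{\frac{596187307}{15678}} = \frac{15678}{596187307}$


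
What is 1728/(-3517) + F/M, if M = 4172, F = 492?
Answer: -1369713/3668231 ≈ -0.37340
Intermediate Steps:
1728/(-3517) + F/M = 1728/(-3517) + 492/4172 = 1728*(-1/3517) + 492*(1/4172) = -1728/3517 + 123/1043 = -1369713/3668231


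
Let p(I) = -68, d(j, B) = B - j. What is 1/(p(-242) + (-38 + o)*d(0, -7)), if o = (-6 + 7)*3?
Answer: 1/177 ≈ 0.0056497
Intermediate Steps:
o = 3 (o = 1*3 = 3)
1/(p(-242) + (-38 + o)*d(0, -7)) = 1/(-68 + (-38 + 3)*(-7 - 1*0)) = 1/(-68 - 35*(-7 + 0)) = 1/(-68 - 35*(-7)) = 1/(-68 + 245) = 1/177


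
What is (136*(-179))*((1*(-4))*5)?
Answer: 486880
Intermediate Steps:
(136*(-179))*((1*(-4))*5) = -(-97376)*5 = -24344*(-20) = 486880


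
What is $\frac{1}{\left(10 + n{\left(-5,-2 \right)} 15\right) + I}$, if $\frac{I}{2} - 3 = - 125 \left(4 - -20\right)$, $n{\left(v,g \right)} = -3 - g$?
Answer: $- \frac{1}{5999} \approx -0.00016669$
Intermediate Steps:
$I = -5994$ ($I = 6 + 2 \left(- 125 \left(4 - -20\right)\right) = 6 + 2 \left(- 125 \left(4 + 20\right)\right) = 6 + 2 \left(\left(-125\right) 24\right) = 6 + 2 \left(-3000\right) = 6 - 6000 = -5994$)
$\frac{1}{\left(10 + n{\left(-5,-2 \right)} 15\right) + I} = \frac{1}{\left(10 + \left(-3 - -2\right) 15\right) - 5994} = \frac{1}{\left(10 + \left(-3 + 2\right) 15\right) - 5994} = \frac{1}{\left(10 - 15\right) - 5994} = \frac{1}{-5 - 5994} = \frac{1}{-5999} = - \frac{1}{5999}$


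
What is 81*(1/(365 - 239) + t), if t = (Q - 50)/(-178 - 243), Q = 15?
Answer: 43479/5894 ≈ 7.3768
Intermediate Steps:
t = 35/421 (t = (15 - 50)/(-178 - 243) = -35/(-421) = -35*(-1/421) = 35/421 ≈ 0.083135)
81*(1/(365 - 239) + t) = 81*(1/(365 - 239) + 35/421) = 81*(1/126 + 35/421) = 81*(4831/53046) = 43479/5894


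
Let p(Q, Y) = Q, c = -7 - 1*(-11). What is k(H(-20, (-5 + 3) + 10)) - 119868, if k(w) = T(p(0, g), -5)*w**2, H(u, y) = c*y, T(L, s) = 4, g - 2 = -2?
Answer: -115772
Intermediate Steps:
c = 4 (c = -7 + 11 = 4)
g = 0 (g = 2 - 2 = 0)
H(u, y) = 4*y
k(w) = 4*w**2
k(H(-20, (-5 + 3) + 10)) - 119868 = 4*(4*((-5 + 3) + 10))**2 - 119868 = 4*(4*(-2 + 10))**2 - 119868 = 4*(4*8)**2 - 119868 = 4*32**2 - 119868 = 4*1024 - 119868 = 4096 - 119868 = -115772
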